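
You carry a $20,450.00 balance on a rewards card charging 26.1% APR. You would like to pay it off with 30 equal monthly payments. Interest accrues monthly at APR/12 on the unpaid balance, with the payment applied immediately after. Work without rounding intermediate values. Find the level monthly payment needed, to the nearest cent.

Monthly rate r = 26.1%/12 = 2.175% = 0.02175.
Level-payment amortization: P = B₀·r / (1 − (1+r)^(−n)) = 20450.00·0.02175 / (1 − 1.02175^(−30)).
Denominator 1 − (1+r)^(−30) = 0.475602505.
P = 444.788 / 0.475602505 ≈ 935.21.

$935.21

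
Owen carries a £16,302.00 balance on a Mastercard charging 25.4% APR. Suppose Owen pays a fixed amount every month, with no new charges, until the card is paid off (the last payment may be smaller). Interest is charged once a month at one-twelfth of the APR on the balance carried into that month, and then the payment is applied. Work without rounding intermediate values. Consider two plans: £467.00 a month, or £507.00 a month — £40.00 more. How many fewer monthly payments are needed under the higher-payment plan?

Monthly rate r = 25.4%/12 = 2.11667% = 0.0211667.
At £467.00/mo: n = ⌈−ln(1 − rB₀/P)/ln(1+r)⌉ = 65 payments (last £50.93); total interest = total paid − £16,302.00 = £13,636.93.
At £507.00/mo: 55 payments (last £248.41); total interest £11,324.41.
Payments saved = 65 − 55 = 10.

10 fewer payments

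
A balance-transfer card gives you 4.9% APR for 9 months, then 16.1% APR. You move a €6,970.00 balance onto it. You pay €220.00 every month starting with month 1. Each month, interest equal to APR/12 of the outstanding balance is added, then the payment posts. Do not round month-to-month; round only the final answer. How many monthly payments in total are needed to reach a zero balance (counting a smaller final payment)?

Promo months 1–9 at r₀ = 4.9%/12 = 0.00408333; months 10+ at r₁ = 16.1%/12 = 0.0134167.
After month 9: iterate B ← B·(1+r₀) − €220.00 for 9 months → €5,217.72.
Then at r₁ with €220.00/mo: n₂ = −ln(1 − r₁·B/P)/ln(1+r₁) ≈ 28.74 → 29 more payments.

38 months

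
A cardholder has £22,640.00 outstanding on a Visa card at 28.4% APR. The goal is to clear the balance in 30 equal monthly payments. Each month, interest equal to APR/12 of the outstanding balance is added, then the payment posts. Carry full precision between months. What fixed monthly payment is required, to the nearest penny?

Monthly rate r = 28.4%/12 = 2.36667% = 0.0236667.
Level-payment amortization: P = B₀·r / (1 − (1+r)^(−n)) = 22640.00·0.0236667 / (1 − 1.02367^(−30)).
Denominator 1 − (1+r)^(−30) = 0.504272344.
P = 535.813 / 0.504272344 ≈ 1062.55.

£1,062.55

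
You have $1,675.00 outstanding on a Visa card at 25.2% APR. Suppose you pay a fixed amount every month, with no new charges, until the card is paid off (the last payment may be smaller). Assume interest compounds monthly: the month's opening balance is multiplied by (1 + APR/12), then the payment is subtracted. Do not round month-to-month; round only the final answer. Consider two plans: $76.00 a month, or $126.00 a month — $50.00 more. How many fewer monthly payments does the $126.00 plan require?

Monthly rate r = 25.2%/12 = 2.1% = 0.021.
At $76.00/mo: n = ⌈−ln(1 − rB₀/P)/ln(1+r)⌉ = 30 payments (last $68.62); total interest = total paid − $1,675.00 = $597.62.
At $126.00/mo: 16 payments (last $94.88); total interest $309.88.
Payments saved = 30 − 16 = 14.

14 fewer payments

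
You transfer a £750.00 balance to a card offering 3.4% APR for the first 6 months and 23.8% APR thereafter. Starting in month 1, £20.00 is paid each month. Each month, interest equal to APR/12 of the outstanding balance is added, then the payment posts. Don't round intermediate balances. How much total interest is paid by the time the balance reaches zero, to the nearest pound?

Promo months 1–6 at r₀ = 3.4%/12 = 0.00283333; months 7+ at r₁ = 23.8%/12 = 0.0198333.
After month 6: iterate B ← B·(1+r₀) − £20.00 for 6 months → £641.99.
Then at r₁ with £20.00/mo: n₂ = −ln(1 − r₁·B/P)/ln(1+r₁) ≈ 51.55 → 52 more payments.
Total paid = 57·£20.00 + £11.00 = £1,151.00; interest = £1,151.00 − £750.00 = £401.00.

£401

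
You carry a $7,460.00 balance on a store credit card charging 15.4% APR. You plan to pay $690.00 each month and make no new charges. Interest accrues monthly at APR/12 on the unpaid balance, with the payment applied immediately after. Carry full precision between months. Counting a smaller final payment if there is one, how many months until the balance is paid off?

Monthly rate r = 15.4%/12 = 1.28333% = 0.0128333.
Recurrence: B ← B·(1+r) − $690.00.
Month 1: interest $95.74; balance after payment $6,865.74.
Month 2: interest $88.11; balance after payment $6,263.85.
Closed form: n = −ln(1 − rB₀/P)/ln(1+r) = −ln(0.86125)/ln(1.01283) ≈ 11.714, so the balance reaches zero during payment 12.

12 months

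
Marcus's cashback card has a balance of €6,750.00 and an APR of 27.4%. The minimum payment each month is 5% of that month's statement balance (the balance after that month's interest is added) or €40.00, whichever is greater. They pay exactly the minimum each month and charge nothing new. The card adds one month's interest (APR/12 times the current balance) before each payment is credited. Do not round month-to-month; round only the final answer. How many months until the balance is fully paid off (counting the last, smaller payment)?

102 months

Monthly rate r = 27.4%/12 = 2.28333% = 0.0228333.
While 5% of the post-interest balance exceeds €40.00, each month B ← (B·(1+r))·(1 − 0.05), i.e. B shrinks by the factor (1+r)·0.95 = 0.97169.
This holds for months 1–76. Entering month 77 the balance is €761.15; 5% of the post-interest balance is now below €40.00, so the flat €40.00 minimum applies from here.
From month 77 a fixed €40.00 at rate r clears €761.15 in 26 more payments. Total: 76 + 26 = 102 months.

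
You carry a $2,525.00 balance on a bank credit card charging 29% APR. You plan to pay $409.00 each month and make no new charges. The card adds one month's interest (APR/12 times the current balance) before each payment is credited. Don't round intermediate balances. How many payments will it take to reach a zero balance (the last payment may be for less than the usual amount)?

Monthly rate r = 29%/12 = 2.41667% = 0.0241667.
Recurrence: B ← B·(1+r) − $409.00.
Month 1: interest $61.02; balance after payment $2,177.02.
Month 2: interest $52.61; balance after payment $1,820.63.
Closed form: n = −ln(1 − rB₀/P)/ln(1+r) = −ln(0.8508)/ln(1.02417) ≈ 6.766, so the balance reaches zero during payment 7.

7 payments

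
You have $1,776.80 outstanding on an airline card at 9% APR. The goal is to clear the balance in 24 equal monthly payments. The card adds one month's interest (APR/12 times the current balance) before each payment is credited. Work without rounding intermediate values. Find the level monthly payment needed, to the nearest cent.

Monthly rate r = 9%/12 = 0.75% = 0.0075.
Level-payment amortization: P = B₀·r / (1 − (1+r)^(−n)) = 1776.80·0.0075 / (1 − 1.0075^(−24)).
Denominator 1 − (1+r)^(−24) = 0.164168596.
P = 13.326 / 0.164168596 ≈ 81.17.

$81.17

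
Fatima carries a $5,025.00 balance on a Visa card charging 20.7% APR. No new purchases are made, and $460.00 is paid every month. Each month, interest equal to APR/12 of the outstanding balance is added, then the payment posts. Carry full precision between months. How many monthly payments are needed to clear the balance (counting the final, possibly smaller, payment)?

13 payments

Monthly rate r = 20.7%/12 = 1.725% = 0.01725.
Recurrence: B ← B·(1+r) − $460.00.
Month 1: interest $86.68; balance after payment $4,651.68.
Month 2: interest $80.24; balance after payment $4,271.92.
Closed form: n = −ln(1 − rB₀/P)/ln(1+r) = −ln(0.81156)/ln(1.01725) ≈ 12.208, so the balance reaches zero during payment 13.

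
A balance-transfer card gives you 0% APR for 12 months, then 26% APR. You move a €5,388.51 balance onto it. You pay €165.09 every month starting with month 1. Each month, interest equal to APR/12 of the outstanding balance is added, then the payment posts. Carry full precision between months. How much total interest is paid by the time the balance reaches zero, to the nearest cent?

€1,158.22

Promo months 1–12 at r₀ = 0%/12 = 0; months 13+ at r₁ = 26%/12 = 0.0216667.
After month 12 (no interest yet): B = €5,388.51 − 12·€165.09 = €3,407.43.
Then at r₁ with €165.09/mo: n₂ = −ln(1 − r₁·B/P)/ln(1+r₁) ≈ 27.65 → 28 more payments.
Total paid = 39·€165.09 + €108.22 = €6,546.73; interest = €6,546.73 − €5,388.51 = €1,158.22.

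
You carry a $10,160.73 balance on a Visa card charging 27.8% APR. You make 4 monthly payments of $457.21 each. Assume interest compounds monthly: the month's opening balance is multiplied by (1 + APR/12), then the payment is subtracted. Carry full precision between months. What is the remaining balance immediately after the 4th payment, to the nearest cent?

Monthly rate r = 27.8%/12 = 2.31667% = 0.0231667.
Each month: B ← B·(1+r) − $457.21.
Month 1: interest $235.39; balance after payment $9,938.91.
Month 2: interest $230.25; balance after payment $9,711.95.
Month 3: interest $224.99; balance after payment $9,479.74.
Month 4: interest $219.61; balance after payment $9,242.14.

$9,242.14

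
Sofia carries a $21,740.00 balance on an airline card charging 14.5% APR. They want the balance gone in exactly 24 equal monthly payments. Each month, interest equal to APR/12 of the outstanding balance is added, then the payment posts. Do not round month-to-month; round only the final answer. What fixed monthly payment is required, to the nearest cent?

Monthly rate r = 14.5%/12 = 1.20833% = 0.0120833.
Level-payment amortization: P = B₀·r / (1 − (1+r)^(−n)) = 21740.00·0.0120833 / (1 − 1.01208^(−24)).
Denominator 1 − (1+r)^(−24) = 0.250434748.
P = 262.692 / 0.250434748 ≈ 1048.94.

$1,048.94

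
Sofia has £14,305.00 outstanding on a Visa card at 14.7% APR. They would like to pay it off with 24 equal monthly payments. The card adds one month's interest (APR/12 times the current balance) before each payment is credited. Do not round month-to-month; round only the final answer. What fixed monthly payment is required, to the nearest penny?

£691.56

Monthly rate r = 14.7%/12 = 1.225% = 0.01225.
Level-payment amortization: P = B₀·r / (1 − (1+r)^(−n)) = 14305.00·0.01225 / (1 − 1.01225^(−24)).
Denominator 1 − (1+r)^(−24) = 0.253391123.
P = 175.236 / 0.253391123 ≈ 691.56.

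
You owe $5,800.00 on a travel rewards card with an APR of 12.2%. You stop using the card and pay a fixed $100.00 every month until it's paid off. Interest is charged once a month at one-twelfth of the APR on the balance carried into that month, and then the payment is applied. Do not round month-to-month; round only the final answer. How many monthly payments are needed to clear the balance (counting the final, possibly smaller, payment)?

89 months

Monthly rate r = 12.2%/12 = 1.01667% = 0.0101667.
Recurrence: B ← B·(1+r) − $100.00.
Month 1: interest $58.97; balance after payment $5,758.97.
Month 2: interest $58.55; balance after payment $5,717.52.
Closed form: n = −ln(1 − rB₀/P)/ln(1+r) = −ln(0.41033)/ln(1.01017) ≈ 88.063, so the balance reaches zero during payment 89.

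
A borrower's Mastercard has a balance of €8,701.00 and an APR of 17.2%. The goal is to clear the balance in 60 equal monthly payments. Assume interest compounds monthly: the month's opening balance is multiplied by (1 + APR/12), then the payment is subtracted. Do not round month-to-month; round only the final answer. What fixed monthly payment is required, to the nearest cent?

€217.18

Monthly rate r = 17.2%/12 = 1.43333% = 0.0143333.
Level-payment amortization: P = B₀·r / (1 − (1+r)^(−n)) = 8701.00·0.0143333 / (1 − 1.01433^(−60)).
Denominator 1 − (1+r)^(−60) = 0.574246583.
P = 124.714 / 0.574246583 ≈ 217.18.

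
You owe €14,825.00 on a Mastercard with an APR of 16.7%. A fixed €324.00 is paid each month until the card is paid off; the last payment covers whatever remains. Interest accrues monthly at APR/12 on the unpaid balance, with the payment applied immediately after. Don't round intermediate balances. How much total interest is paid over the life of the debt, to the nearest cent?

€8,916.90

Monthly rate r = 16.7%/12 = 1.39167% = 0.0139167.
Payoff takes n = ⌈−ln(1 − rB₀/P)/ln(1+r)⌉ = ⌈73.276⌉ = 74 payments; the last is €89.90.
Total paid = 73·€324.00 + €89.90 = €23,741.90.
Total interest = total paid − principal = €23,741.90 − €14,825.00 = €8,916.90.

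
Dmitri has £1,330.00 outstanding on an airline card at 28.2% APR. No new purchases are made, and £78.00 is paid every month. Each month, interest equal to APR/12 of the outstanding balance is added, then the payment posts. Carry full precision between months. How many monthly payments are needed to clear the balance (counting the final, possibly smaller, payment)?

Monthly rate r = 28.2%/12 = 2.35% = 0.0235.
Recurrence: B ← B·(1+r) − £78.00.
Month 1: interest £31.25; balance after payment £1,283.26.
Month 2: interest £30.16; balance after payment £1,235.41.
Closed form: n = −ln(1 − rB₀/P)/ln(1+r) = −ln(0.59929)/ln(1.0235) ≈ 22.042, so the balance reaches zero during payment 23.

23 payments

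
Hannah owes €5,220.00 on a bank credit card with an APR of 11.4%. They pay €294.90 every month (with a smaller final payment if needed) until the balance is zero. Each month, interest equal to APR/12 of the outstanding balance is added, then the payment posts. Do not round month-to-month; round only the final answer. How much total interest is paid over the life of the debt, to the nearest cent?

Monthly rate r = 11.4%/12 = 0.95% = 0.0095.
Payoff takes n = ⌈−ln(1 − rB₀/P)/ln(1+r)⌉ = ⌈19.472⌉ = 20 payments; the last is €139.63.
Total paid = 19·€294.90 + €139.63 = €5,742.73.
Total interest = total paid − principal = €5,742.73 − €5,220.00 = €522.73.

€522.73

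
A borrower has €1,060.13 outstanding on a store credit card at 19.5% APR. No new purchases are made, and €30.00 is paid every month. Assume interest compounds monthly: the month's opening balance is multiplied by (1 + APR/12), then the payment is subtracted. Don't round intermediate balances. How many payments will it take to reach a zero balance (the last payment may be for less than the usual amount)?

Monthly rate r = 19.5%/12 = 1.625% = 0.01625.
Recurrence: B ← B·(1+r) − €30.00.
Month 1: interest €17.23; balance after payment €1,047.36.
Month 2: interest €17.02; balance after payment €1,034.38.
Closed form: n = −ln(1 − rB₀/P)/ln(1+r) = −ln(0.42576)/ln(1.01625) ≈ 52.972, so the balance reaches zero during payment 53.

53 months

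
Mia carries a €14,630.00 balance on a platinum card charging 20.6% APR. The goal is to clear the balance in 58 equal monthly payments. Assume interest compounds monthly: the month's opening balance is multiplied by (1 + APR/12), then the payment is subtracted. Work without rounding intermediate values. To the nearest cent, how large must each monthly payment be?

€400.31

Monthly rate r = 20.6%/12 = 1.71667% = 0.0171667.
Level-payment amortization: P = B₀·r / (1 − (1+r)^(−n)) = 14630.00·0.0171667 / (1 − 1.01717^(−58)).
Denominator 1 − (1+r)^(−58) = 0.627387805.
P = 251.148 / 0.627387805 ≈ 400.31.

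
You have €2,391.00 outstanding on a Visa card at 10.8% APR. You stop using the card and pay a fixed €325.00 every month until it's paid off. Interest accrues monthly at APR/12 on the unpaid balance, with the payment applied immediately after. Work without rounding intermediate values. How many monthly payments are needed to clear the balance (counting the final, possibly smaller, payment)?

Monthly rate r = 10.8%/12 = 0.9% = 0.009.
Recurrence: B ← B·(1+r) − €325.00.
Month 1: interest €21.52; balance after payment €2,087.52.
Month 2: interest €18.79; balance after payment €1,781.31.
Closed form: n = −ln(1 − rB₀/P)/ln(1+r) = −ln(0.93379)/ln(1.009) ≈ 7.646, so the balance reaches zero during payment 8.

8 payments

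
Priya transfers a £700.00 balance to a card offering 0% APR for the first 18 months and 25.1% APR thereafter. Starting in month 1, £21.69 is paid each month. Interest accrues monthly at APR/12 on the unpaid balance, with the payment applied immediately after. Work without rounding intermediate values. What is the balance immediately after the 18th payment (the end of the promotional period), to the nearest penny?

Promo months 1–18 at r₀ = 0%/12 = 0; months 19+ at r₁ = 25.1%/12 = 0.0209167.
After month 18 (no interest yet): B = £700.00 − 18·£21.69 = £309.58.

£309.58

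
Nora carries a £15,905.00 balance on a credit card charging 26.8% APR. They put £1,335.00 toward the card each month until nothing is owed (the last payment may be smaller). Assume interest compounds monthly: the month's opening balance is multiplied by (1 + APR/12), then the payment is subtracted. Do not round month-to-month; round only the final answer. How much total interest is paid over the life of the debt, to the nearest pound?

£2,793

Monthly rate r = 26.8%/12 = 2.23333% = 0.0223333.
Payoff takes n = ⌈−ln(1 − rB₀/P)/ln(1+r)⌉ = ⌈14.006⌉ = 15 payments; the last is £7.56.
Total paid = 14·£1,335.00 + £7.56 = £18,697.56.
Total interest = total paid − principal = £18,697.56 − £15,905.00 = £2,792.56.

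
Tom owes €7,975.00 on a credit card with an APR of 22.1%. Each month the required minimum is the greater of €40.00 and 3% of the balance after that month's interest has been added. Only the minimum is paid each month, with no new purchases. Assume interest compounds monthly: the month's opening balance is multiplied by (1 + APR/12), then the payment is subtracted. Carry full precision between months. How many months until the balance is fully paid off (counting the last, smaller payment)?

Monthly rate r = 22.1%/12 = 1.84167% = 0.0184167.
While 3% of the post-interest balance exceeds €40.00, each month B ← (B·(1+r))·(1 − 0.03), i.e. B shrinks by the factor (1+r)·0.97 = 0.98786.
This holds for months 1–148. Entering month 149 the balance is €1,308.94; 3% of the post-interest balance is now below €40.00, so the flat €40.00 minimum applies from here.
From month 149 a fixed €40.00 at rate r clears €1,308.94 in 51 more payments. Total: 148 + 51 = 199 months.

199 months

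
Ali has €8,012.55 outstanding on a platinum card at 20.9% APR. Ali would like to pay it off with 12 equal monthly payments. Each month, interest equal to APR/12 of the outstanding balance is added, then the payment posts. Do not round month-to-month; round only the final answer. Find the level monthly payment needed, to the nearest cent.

Monthly rate r = 20.9%/12 = 1.74167% = 0.0174167.
Level-payment amortization: P = B₀·r / (1 − (1+r)^(−n)) = 8012.55·0.0174167 / (1 − 1.01742^(−12)).
Denominator 1 − (1+r)^(−12) = 0.187143603.
P = 139.552 / 0.187143603 ≈ 745.69.

€745.69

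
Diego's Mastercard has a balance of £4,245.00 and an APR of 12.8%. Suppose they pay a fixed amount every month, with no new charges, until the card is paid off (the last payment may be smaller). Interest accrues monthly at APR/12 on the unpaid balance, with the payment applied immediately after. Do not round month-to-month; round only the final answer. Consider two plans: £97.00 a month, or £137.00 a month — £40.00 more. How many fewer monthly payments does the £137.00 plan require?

Monthly rate r = 12.8%/12 = 1.06667% = 0.0106667.
At £97.00/mo: n = ⌈−ln(1 − rB₀/P)/ln(1+r)⌉ = 60 payments (last £26.30); total interest = total paid − £4,245.00 = £1,504.30.
At £137.00/mo: 38 payments (last £111.98); total interest £935.98.
Payments saved = 60 − 38 = 22.

22 fewer payments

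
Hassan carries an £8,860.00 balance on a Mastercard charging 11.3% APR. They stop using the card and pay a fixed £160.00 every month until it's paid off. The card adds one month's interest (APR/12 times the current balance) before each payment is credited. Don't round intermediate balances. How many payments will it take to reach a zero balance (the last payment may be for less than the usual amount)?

79 payments

Monthly rate r = 11.3%/12 = 0.941667% = 0.00941667.
Recurrence: B ← B·(1+r) − £160.00.
Month 1: interest £83.43; balance after payment £8,783.43.
Month 2: interest £82.71; balance after payment £8,706.14.
Closed form: n = −ln(1 − rB₀/P)/ln(1+r) = −ln(0.47855)/ln(1.00942) ≈ 78.632, so the balance reaches zero during payment 79.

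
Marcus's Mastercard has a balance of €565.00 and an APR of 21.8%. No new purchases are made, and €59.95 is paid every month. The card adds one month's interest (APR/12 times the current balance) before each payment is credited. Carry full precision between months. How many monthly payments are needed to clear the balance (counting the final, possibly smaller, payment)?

Monthly rate r = 21.8%/12 = 1.81667% = 0.0181667.
Recurrence: B ← B·(1+r) − €59.95.
Month 1: interest €10.26; balance after payment €515.31.
Month 2: interest €9.36; balance after payment €464.73.
Closed form: n = −ln(1 − rB₀/P)/ln(1+r) = −ln(0.82879)/ln(1.01817) ≈ 10.431, so the balance reaches zero during payment 11.

11 payments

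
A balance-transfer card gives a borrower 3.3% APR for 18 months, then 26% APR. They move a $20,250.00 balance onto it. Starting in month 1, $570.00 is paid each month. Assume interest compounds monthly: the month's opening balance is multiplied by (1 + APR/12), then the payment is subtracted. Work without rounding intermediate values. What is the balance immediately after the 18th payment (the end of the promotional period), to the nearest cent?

$10,772.77

Promo months 1–18 at r₀ = 3.3%/12 = 0.00275; months 19+ at r₁ = 26%/12 = 0.0216667.
After month 18: iterate B ← B·(1+r₀) − $570.00 for 18 months → $10,772.77.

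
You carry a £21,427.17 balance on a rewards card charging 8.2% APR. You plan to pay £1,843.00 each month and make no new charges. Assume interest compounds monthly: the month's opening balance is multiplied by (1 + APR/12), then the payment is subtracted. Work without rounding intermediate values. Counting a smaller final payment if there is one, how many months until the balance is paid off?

Monthly rate r = 8.2%/12 = 0.683333% = 0.00683333.
Recurrence: B ← B·(1+r) − £1,843.00.
Month 1: interest £146.42; balance after payment £19,730.59.
Month 2: interest £134.83; balance after payment £18,022.41.
Closed form: n = −ln(1 − rB₀/P)/ln(1+r) = −ln(0.92055)/ln(1.00683) ≈ 12.155, so the balance reaches zero during payment 13.

13 months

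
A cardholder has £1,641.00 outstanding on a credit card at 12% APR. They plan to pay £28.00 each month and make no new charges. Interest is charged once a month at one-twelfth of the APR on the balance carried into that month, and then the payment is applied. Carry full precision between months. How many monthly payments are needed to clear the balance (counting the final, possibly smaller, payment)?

89 months

Monthly rate r = 12%/12 = 1% = 0.01.
Recurrence: B ← B·(1+r) − £28.00.
Month 1: interest £16.41; balance after payment £1,629.41.
Month 2: interest £16.29; balance after payment £1,617.70.
Closed form: n = −ln(1 − rB₀/P)/ln(1+r) = −ln(0.41393)/ln(1.01) ≈ 88.646, so the balance reaches zero during payment 89.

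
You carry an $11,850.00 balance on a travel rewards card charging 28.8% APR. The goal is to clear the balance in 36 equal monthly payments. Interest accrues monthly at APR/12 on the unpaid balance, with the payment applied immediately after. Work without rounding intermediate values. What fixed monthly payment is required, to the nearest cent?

Monthly rate r = 28.8%/12 = 2.4% = 0.024.
Level-payment amortization: P = B₀·r / (1 − (1+r)^(−n)) = 11850.00·0.024 / (1 − 1.024^(−36)).
Denominator 1 − (1+r)^(−36) = 0.574204016.
P = 284.4 / 0.574204016 ≈ 495.29.

$495.29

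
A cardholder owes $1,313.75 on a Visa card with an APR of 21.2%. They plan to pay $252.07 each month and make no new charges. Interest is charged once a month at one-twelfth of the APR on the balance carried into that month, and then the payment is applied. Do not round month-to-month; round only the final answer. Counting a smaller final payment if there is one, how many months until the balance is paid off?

6 months

Monthly rate r = 21.2%/12 = 1.76667% = 0.0176667.
Recurrence: B ← B·(1+r) − $252.07.
Month 1: interest $23.21; balance after payment $1,084.89.
Month 2: interest $19.17; balance after payment $851.99.
Month 3: interest $15.05; balance after payment $614.97.
Month 4: interest $10.86; balance after payment $373.76.
Month 5: interest $6.60; balance after payment $128.30.
Month 6: interest $2.27; balance after payment $0.00.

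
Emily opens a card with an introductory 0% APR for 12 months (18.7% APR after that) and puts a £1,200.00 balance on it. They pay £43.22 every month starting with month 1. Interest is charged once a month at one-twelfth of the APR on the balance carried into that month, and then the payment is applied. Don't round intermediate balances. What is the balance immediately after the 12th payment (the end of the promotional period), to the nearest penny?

£681.36

Promo months 1–12 at r₀ = 0%/12 = 0; months 13+ at r₁ = 18.7%/12 = 0.0155833.
After month 12 (no interest yet): B = £1,200.00 − 12·£43.22 = £681.36.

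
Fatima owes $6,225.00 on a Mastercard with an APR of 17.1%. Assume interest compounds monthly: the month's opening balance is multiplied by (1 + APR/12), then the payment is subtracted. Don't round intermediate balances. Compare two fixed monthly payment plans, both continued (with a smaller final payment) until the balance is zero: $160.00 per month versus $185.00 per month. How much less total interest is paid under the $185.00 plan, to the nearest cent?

Monthly rate r = 17.1%/12 = 1.425% = 0.01425.
At $160.00/mo: n = ⌈−ln(1 − rB₀/P)/ln(1+r)⌉ = 58 payments (last $21.03); total interest = total paid − $6,225.00 = $2,916.03.
At $185.00/mo: 47 payments (last $27.35); total interest $2,312.35.
Interest saved = $2,916.03 − $2,312.35 = $603.68.

$603.68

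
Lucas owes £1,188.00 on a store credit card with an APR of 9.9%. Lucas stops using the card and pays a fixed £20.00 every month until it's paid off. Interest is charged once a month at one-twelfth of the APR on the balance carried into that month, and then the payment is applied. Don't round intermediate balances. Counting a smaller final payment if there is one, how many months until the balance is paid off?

82 months

Monthly rate r = 9.9%/12 = 0.825% = 0.00825.
Recurrence: B ← B·(1+r) − £20.00.
Month 1: interest £9.80; balance after payment £1,177.80.
Month 2: interest £9.72; balance after payment £1,167.52.
Closed form: n = −ln(1 − rB₀/P)/ln(1+r) = −ln(0.50995)/ln(1.00825) ≈ 81.966, so the balance reaches zero during payment 82.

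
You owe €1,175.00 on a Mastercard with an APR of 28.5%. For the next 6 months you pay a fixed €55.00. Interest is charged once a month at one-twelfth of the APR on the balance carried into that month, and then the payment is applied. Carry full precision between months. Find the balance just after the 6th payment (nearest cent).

Monthly rate r = 28.5%/12 = 2.375% = 0.02375.
Each month: B ← B·(1+r) − €55.00.
Month 1: interest €27.91; balance after payment €1,147.91.
Month 2: interest €27.26; balance after payment €1,120.17.
Month 3: interest €26.60; balance after payment €1,091.77.
Month 4: interest €25.93; balance after payment €1,062.70.
Month 5: interest €25.24; balance after payment €1,032.94.
Month 6: interest €24.53; balance after payment €1,002.47.

€1,002.47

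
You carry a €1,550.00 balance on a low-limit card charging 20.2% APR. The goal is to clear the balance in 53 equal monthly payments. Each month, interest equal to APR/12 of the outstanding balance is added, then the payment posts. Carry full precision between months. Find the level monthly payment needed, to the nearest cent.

€44.44

Monthly rate r = 20.2%/12 = 1.68333% = 0.0168333.
Level-payment amortization: P = B₀·r / (1 − (1+r)^(−n)) = 1550.00·0.0168333 / (1 − 1.01683^(−53)).
Denominator 1 − (1+r)^(−53) = 0.587178844.
P = 26.0917 / 0.587178844 ≈ 44.44.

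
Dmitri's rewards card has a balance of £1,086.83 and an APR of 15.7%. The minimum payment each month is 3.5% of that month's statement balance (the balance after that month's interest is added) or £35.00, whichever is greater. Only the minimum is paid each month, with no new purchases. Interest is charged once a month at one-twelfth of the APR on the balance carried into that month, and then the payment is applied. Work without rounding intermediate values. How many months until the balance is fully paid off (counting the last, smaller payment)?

Monthly rate r = 15.7%/12 = 1.30833% = 0.0130833.
While 3.5% of the post-interest balance exceeds £35.00, each month B ← (B·(1+r))·(1 − 0.035), i.e. B shrinks by the factor (1+r)·0.965 = 0.97763.
This holds for months 1–5. Entering month 6 the balance is £970.56; 3.5% of the post-interest balance is now below £35.00, so the flat £35.00 minimum applies from here.
From month 6 a fixed £35.00 at rate r clears £970.56 in 35 more payments. Total: 5 + 35 = 40 months.

40 months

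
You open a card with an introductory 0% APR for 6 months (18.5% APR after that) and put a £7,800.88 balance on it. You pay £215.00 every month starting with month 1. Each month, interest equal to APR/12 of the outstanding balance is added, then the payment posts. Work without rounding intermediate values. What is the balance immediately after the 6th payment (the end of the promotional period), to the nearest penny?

£6,510.88

Promo months 1–6 at r₀ = 0%/12 = 0; months 7+ at r₁ = 18.5%/12 = 0.0154167.
After month 6 (no interest yet): B = £7,800.88 − 6·£215.00 = £6,510.88.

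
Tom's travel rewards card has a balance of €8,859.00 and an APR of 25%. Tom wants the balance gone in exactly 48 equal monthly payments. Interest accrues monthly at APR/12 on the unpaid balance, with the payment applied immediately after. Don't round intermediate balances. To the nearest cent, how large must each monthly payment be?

Monthly rate r = 25%/12 = 2.08333% = 0.0208333.
Level-payment amortization: P = B₀·r / (1 − (1+r)^(−n)) = 8859.00·0.0208333 / (1 − 1.02083^(−48)).
Denominator 1 − (1+r)^(−48) = 0.628321403.
P = 184.562 / 0.628321403 ≈ 293.74.

€293.74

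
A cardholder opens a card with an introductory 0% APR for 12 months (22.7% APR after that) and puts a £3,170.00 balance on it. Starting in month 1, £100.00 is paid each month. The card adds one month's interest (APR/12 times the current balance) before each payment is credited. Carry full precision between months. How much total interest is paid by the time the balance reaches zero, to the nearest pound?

£518

Promo months 1–12 at r₀ = 0%/12 = 0; months 13+ at r₁ = 22.7%/12 = 0.0189167.
After month 12 (no interest yet): B = £3,170.00 − 12·£100.00 = £1,970.00.
Then at r₁ with £100.00/mo: n₂ = −ln(1 − r₁·B/P)/ln(1+r₁) ≈ 24.88 → 25 more payments.
Total paid = 36·£100.00 + £88.17 = £3,688.17; interest = £3,688.17 − £3,170.00 = £518.17.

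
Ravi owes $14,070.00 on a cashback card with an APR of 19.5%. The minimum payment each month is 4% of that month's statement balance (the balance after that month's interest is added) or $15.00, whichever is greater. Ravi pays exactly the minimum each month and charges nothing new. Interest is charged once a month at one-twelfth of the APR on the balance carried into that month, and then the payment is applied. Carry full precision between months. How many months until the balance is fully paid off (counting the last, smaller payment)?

Monthly rate r = 19.5%/12 = 1.625% = 0.01625.
While 4% of the post-interest balance exceeds $15.00, each month B ← (B·(1+r))·(1 − 0.04), i.e. B shrinks by the factor (1+r)·0.96 = 0.9756.
This holds for months 1–148. Entering month 149 the balance is $363.51; 4% of the post-interest balance is now below $15.00, so the flat $15.00 minimum applies from here.
From month 149 a fixed $15.00 at rate r clears $363.51 in 32 more payments. Total: 148 + 32 = 180 months.

180 months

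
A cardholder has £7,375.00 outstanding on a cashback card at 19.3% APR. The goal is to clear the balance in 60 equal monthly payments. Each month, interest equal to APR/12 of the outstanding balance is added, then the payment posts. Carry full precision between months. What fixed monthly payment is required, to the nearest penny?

£192.53

Monthly rate r = 19.3%/12 = 1.60833% = 0.0160833.
Level-payment amortization: P = B₀·r / (1 − (1+r)^(−n)) = 7375.00·0.0160833 / (1 − 1.01608^(−60)).
Denominator 1 − (1+r)^(−60) = 0.616080356.
P = 118.615 / 0.616080356 ≈ 192.53.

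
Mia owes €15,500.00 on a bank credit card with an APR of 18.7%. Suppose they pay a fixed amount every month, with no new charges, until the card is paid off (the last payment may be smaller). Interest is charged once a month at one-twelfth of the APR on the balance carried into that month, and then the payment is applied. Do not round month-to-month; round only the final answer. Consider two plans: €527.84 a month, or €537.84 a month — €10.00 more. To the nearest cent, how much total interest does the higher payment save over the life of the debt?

Monthly rate r = 18.7%/12 = 1.55833% = 0.0155833.
At €527.84/mo: n = ⌈−ln(1 − rB₀/P)/ln(1+r)⌉ = 40 payments (last €297.83); total interest = total paid − €15,500.00 = €5,383.59.
At €537.84/mo: 39 payments (last €299.95); total interest €5,237.87.
Interest saved = €5,383.59 − €5,237.87 = €145.72.

€145.72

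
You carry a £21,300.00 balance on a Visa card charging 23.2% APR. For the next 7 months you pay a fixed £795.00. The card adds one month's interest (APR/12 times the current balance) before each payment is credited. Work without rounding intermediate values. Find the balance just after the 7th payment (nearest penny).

Monthly rate r = 23.2%/12 = 1.93333% = 0.0193333.
Each month: B ← B·(1+r) − £795.00.
Month 1: interest £411.80; balance after payment £20,916.80.
Month 2: interest £404.39; balance after payment £20,526.19.
Month 3: interest £396.84; balance after payment £20,128.03.
Month 4: interest £389.14; balance after payment £19,722.17.
Month 5: interest £381.30; balance after payment £19,308.47.
Month 6: interest £373.30; balance after payment £18,886.77.
Month 7: interest £365.14; balance after payment £18,456.91.

£18,456.91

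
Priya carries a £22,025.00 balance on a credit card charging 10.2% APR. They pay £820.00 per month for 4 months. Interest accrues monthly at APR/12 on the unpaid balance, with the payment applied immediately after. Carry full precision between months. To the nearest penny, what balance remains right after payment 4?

Monthly rate r = 10.2%/12 = 0.85% = 0.0085.
Each month: B ← B·(1+r) − £820.00.
Month 1: interest £187.21; balance after payment £21,392.21.
Month 2: interest £181.83; balance after payment £20,754.05.
Month 3: interest £176.41; balance after payment £20,110.46.
Month 4: interest £170.94; balance after payment £19,461.39.

£19,461.39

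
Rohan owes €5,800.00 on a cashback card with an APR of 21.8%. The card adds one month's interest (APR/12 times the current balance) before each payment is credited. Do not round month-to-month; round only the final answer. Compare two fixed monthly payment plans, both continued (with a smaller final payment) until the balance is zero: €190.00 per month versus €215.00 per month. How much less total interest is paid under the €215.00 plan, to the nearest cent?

Monthly rate r = 21.8%/12 = 1.81667% = 0.0181667.
At €190.00/mo: n = ⌈−ln(1 − rB₀/P)/ln(1+r)⌉ = 45 payments (last €174.64); total interest = total paid − €5,800.00 = €2,734.64.
At €215.00/mo: 38 payments (last €88.39); total interest €2,243.39.
Interest saved = €2,734.64 − €2,243.39 = €491.25.

€491.25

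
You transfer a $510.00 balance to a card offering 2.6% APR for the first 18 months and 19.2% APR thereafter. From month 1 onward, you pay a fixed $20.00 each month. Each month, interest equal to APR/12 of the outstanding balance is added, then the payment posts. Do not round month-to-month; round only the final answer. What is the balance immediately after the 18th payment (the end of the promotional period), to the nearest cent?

Promo months 1–18 at r₀ = 2.6%/12 = 0.00216667; months 19+ at r₁ = 19.2%/12 = 0.016.
After month 18: iterate B ← B·(1+r₀) − $20.00 for 18 months → $163.55.

$163.55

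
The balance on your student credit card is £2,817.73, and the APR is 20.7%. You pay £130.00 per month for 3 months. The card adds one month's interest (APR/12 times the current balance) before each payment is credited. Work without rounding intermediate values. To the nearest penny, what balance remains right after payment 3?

£2,569.31

Monthly rate r = 20.7%/12 = 1.725% = 0.01725.
Each month: B ← B·(1+r) − £130.00.
Month 1: interest £48.61; balance after payment £2,736.34.
Month 2: interest £47.20; balance after payment £2,653.54.
Month 3: interest £45.77; balance after payment £2,569.31.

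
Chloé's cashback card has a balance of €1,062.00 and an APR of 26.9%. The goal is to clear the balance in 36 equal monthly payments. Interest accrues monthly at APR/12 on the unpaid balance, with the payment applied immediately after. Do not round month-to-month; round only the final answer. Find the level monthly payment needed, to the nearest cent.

€43.30

Monthly rate r = 26.9%/12 = 2.24167% = 0.0224167.
Level-payment amortization: P = B₀·r / (1 − (1+r)^(−n)) = 1062.00·0.0224167 / (1 − 1.02242^(−36)).
Denominator 1 − (1+r)^(−36) = 0.549811015.
P = 23.8065 / 0.549811015 ≈ 43.30.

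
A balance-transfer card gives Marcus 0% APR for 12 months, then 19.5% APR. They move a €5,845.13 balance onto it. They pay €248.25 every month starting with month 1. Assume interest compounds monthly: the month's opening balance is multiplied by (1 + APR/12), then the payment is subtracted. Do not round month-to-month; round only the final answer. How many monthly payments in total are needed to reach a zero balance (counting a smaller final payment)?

Promo months 1–12 at r₀ = 0%/12 = 0; months 13+ at r₁ = 19.5%/12 = 0.01625.
After month 12 (no interest yet): B = €5,845.13 − 12·€248.25 = €2,866.13.
Then at r₁ with €248.25/mo: n₂ = −ln(1 − r₁·B/P)/ln(1+r₁) ≈ 12.89 → 13 more payments.

25 months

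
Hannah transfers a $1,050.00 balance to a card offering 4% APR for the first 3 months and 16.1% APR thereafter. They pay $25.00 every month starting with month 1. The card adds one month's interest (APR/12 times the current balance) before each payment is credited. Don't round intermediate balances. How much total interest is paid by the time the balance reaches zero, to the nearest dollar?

$436

Promo months 1–3 at r₀ = 4%/12 = 0.00333333; months 4+ at r₁ = 16.1%/12 = 0.0134167.
After month 3: iterate B ← B·(1+r₀) − $25.00 for 3 months → $985.28.
Then at r₁ with $25.00/mo: n₂ = −ln(1 − r₁·B/P)/ln(1+r₁) ≈ 56.46 → 57 more payments.
Total paid = 59·$25.00 + $11.43 = $1,486.43; interest = $1,486.43 − $1,050.00 = $436.43.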